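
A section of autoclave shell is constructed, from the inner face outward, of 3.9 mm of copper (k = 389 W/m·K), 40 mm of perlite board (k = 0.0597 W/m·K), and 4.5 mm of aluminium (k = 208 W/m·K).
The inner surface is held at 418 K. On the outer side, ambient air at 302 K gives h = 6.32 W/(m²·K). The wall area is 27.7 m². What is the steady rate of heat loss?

Treating each layer as a thermal resistance in series:
R_copper = L/(kA) = 0.0039/(389×27.7) = 3.619×10^-7 K/W
R_perlite board = L/(kA) = 0.04/(0.0597×27.7) = 0.02419 K/W
R_aluminium = L/(kA) = 0.0045/(208×27.7) = 7.81×10^-7 K/W
R_outer film = 1/(h_o·A) = 1/(6.32×27.7) = 0.005712 K/W
R_total = 0.0299 K/W
Q = ΔT / R_total = 116 / 0.0299

Q ≈ 3880 W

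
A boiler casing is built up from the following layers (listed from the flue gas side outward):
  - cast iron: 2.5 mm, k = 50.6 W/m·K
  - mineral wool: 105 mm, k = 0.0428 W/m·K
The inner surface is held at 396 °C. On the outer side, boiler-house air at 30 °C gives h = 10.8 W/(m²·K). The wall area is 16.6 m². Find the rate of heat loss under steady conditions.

Thermal resistances in series:
R_cast iron = L/(kA) = 0.0025/(50.6×16.6) = 2.976×10^-6 K/W
R_mineral wool = L/(kA) = 0.105/(0.0428×16.6) = 0.1478 K/W
R_outer film = 1/(h_o·A) = 1/(10.8×16.6) = 0.005578 K/W
R_total = 0.1534 K/W
Q = ΔT / R_total = 366 / 0.1534

Q ≈ 2390 W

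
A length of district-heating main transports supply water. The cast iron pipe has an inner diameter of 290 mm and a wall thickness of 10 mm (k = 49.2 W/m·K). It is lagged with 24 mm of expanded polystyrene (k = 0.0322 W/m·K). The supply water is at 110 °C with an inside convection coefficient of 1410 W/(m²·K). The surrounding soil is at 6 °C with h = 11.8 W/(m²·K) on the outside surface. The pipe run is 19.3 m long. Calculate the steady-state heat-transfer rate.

Treating each annulus and film as a series resistance:
R_inner film = 1/(h_i·2πr₁L) = 1/(1410×2π×0.145×19.3) = 4.033×10^-5 K/W
R_cast iron pipe wall = ln(155/145)/(2π×49.2×19.3) = 1.118×10^-5 K/W
R_expanded polystyrene = ln(179/155)/(2π×0.0322×19.3) = 0.03687 K/W
R_outer film = 1/(h_o·2πr_oL) = 1/(11.8×2π×0.179×19.3) = 0.003904 K/W
R_total = 0.04082 K/W
Q = ΔT/R_total = 104/0.04082

Q ≈ 2550 W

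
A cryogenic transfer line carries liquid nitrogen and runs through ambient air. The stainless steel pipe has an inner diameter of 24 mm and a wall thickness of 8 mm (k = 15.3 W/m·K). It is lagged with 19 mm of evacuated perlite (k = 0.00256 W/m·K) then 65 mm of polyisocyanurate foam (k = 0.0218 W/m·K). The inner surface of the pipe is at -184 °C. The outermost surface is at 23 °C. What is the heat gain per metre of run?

Radial resistances (cylindrical: R_cond = ln(r_o/r_i)/(2πkL), R_conv = 1/(h·2πrL)):
R_stainless steel pipe wall = ln(20/12)/(2π×15.3×1) = 0.005314 K/W
R_evacuated perlite = ln(39/20)/(2π×0.00256×1) = 41.52 K/W
R_polyisocyanurate foam = ln(104/39)/(2π×0.0218×1) = 7.161 K/W
R_total = 48.68 K/W
Q = ΔT/R_total = 207/48.68

q′ ≈ 4.25 W/m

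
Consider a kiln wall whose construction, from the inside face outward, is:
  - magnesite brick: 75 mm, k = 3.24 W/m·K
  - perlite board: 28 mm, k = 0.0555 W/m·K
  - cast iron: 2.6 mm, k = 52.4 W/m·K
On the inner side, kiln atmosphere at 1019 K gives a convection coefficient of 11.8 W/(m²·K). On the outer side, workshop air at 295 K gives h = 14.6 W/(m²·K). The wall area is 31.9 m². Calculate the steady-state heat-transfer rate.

Q ≈ 33900 W

Thermal resistances in series:
R_inner film = 1/(h_i·A) = 1/(11.8×31.9) = 0.002657 K/W
R_magnesite brick = L/(kA) = 0.075/(3.24×31.9) = 7.256×10^-4 K/W
R_perlite board = L/(kA) = 0.028/(0.0555×31.9) = 0.01582 K/W
R_cast iron = L/(kA) = 0.0026/(52.4×31.9) = 1.555×10^-6 K/W
R_outer film = 1/(h_o·A) = 1/(14.6×31.9) = 0.002147 K/W
R_total = 0.02135 K/W
Q = ΔT / R_total = 724 / 0.02135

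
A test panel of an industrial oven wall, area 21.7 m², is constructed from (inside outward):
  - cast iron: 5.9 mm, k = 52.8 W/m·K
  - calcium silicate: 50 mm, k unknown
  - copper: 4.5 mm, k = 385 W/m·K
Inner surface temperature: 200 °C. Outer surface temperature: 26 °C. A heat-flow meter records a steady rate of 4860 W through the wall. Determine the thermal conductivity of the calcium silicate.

k ≈ 0.0644 W/(m·K)

Using the resistance-network approach (series):
R_cast iron = L/(kA) = 0.0059/(52.8×21.7) = 5.149×10^-6 K/W
R_copper = L/(kA) = 0.0045/(385×21.7) = 5.386×10^-7 K/W
Sum of known resistances R_other = 5.688×10^-6 K/W
Total R = ΔT/Q = 174/4860 = 0.0358 K/W
R_calcium silicate = R_total − R_other = 0.0358 K/W
k = L/(R·A) = 0.05/(0.0358×21.7)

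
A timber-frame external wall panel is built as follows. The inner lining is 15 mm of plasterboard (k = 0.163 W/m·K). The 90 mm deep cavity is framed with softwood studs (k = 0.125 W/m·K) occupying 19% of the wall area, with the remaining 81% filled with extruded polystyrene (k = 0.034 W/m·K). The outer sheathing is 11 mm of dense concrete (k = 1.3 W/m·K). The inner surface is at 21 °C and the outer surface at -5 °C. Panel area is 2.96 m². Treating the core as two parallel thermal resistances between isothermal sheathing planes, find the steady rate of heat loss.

Sheathing layers in series; stud and cavity paths in parallel between them.
R_inner = 0.015/(0.163×2.96) = 0.03109 K/W
R_stud  = 0.09/(0.125×0.19×2.96) = 1.28 K/W
R_cav   = 0.09/(0.034×0.81×2.96) = 1.104 K/W
1/R_core = 1/R_stud + 1/R_cav → R_core = 0.5928 K/W
R_outer = 0.011/(1.3×2.96) = 0.002859 K/W
R_total = 0.6268 K/W
Q = ΔT/R_total = 26/0.6268

Q ≈ 41.5 W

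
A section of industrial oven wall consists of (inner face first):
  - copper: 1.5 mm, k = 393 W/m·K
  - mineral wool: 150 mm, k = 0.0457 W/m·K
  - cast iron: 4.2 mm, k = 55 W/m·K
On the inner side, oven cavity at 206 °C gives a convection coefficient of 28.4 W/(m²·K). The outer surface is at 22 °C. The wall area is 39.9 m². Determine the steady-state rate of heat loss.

Using the resistance-network approach (series):
R_inner film = 1/(h_i·A) = 1/(28.4×39.9) = 8.825×10^-4 K/W
R_copper = L/(kA) = 0.0015/(393×39.9) = 9.566×10^-8 K/W
R_mineral wool = L/(kA) = 0.15/(0.0457×39.9) = 0.08226 K/W
R_cast iron = L/(kA) = 0.0042/(55×39.9) = 1.914×10^-6 K/W
R_total = 0.08315 K/W
Q = ΔT / R_total = 184 / 0.08315

Q ≈ 2210 W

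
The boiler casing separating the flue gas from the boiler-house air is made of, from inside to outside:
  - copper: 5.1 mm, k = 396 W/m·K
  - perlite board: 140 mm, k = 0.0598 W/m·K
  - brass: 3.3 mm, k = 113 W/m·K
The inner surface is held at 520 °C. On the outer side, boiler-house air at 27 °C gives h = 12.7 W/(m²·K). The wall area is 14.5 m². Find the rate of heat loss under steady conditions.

Model the wall as resistances in series:
R_copper = L/(kA) = 0.0051/(396×14.5) = 8.882×10^-7 K/W
R_perlite board = L/(kA) = 0.14/(0.0598×14.5) = 0.1615 K/W
R_brass = L/(kA) = 0.0033/(113×14.5) = 2.014×10^-6 K/W
R_outer film = 1/(h_o·A) = 1/(12.7×14.5) = 0.00543 K/W
R_total = 0.1669 K/W
Q = ΔT / R_total = 493 / 0.1669

Q ≈ 2950 W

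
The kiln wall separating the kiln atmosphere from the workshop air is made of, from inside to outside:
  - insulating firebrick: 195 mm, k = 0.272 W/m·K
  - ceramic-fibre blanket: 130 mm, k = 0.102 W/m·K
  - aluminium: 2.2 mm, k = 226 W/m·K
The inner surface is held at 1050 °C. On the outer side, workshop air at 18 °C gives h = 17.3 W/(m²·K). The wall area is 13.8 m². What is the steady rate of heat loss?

Q ≈ 6950 W

Model the wall as resistances in series:
R_insulating firebrick = L/(kA) = 0.195/(0.272×13.8) = 0.05195 K/W
R_ceramic-fibre blanket = L/(kA) = 0.13/(0.102×13.8) = 0.09236 K/W
R_aluminium = L/(kA) = 0.0022/(226×13.8) = 7.054×10^-7 K/W
R_outer film = 1/(h_o·A) = 1/(17.3×13.8) = 0.004189 K/W
R_total = 0.1485 K/W
Q = ΔT / R_total = 1032 / 0.1485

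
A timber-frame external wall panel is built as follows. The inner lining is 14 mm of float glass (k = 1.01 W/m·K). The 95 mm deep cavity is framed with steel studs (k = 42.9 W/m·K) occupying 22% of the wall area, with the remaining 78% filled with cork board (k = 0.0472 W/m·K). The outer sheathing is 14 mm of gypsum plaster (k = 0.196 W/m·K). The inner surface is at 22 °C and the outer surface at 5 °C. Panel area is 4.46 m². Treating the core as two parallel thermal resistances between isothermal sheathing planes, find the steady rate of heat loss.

Q ≈ 795 W

Sheathing layers in series; stud and cavity paths in parallel between them.
R_inner = 0.014/(1.01×4.46) = 0.003108 K/W
R_stud  = 0.095/(42.9×0.22×4.46) = 0.002257 K/W
R_cav   = 0.095/(0.0472×0.78×4.46) = 0.5786 K/W
1/R_core = 1/R_stud + 1/R_cav → R_core = 0.002248 K/W
R_outer = 0.014/(0.196×4.46) = 0.01602 K/W
R_total = 0.02137 K/W
Q = ΔT/R_total = 17/0.02137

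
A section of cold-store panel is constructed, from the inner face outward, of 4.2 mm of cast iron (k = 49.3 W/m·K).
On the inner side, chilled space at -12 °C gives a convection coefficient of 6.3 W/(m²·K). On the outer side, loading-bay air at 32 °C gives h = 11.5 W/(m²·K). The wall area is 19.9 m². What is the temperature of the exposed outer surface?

T ≈ 16.4 °C

Treating each layer as a thermal resistance in series:
R_inner film = 1/(h_i·A) = 1/(6.3×19.9) = 0.007976 K/W
R_cast iron = L/(kA) = 0.0042/(49.3×19.9) = 4.281×10^-6 K/W
R_outer film = 1/(h_o·A) = 1/(11.5×19.9) = 0.00437 K/W
R_total = 0.01235 K/W;  Q = ΔT/R_total = 44/0.01235 = 3563 W
T_interface = T_inner + Q·ΣR(inner→interface) = -12 + 3560×0.007981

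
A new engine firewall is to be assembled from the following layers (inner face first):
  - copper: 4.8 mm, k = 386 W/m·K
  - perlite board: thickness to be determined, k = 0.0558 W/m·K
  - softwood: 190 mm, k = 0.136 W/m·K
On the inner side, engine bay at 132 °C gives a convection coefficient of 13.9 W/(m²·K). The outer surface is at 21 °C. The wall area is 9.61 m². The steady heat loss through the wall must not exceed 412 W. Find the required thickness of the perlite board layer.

Treating each layer as a thermal resistance in series:
R_inner film = 1/(h_i·A) = 1/(13.9×9.61) = 0.007486 K/W
R_copper = L/(kA) = 0.0048/(386×9.61) = 1.294×10^-6 K/W
R_softwood = L/(kA) = 0.19/(0.136×9.61) = 0.1454 K/W
Sum of the known resistances R_other = 0.1529 K/W
Required total resistance R_tot = ΔT/Q_allow = 111/412 = 0.2694 K/W
R_perlite board = R_tot − R_other = 0.1166 K/W
L = R·k·A = 0.1166×0.0558×9.61

L ≈ 62.5 mm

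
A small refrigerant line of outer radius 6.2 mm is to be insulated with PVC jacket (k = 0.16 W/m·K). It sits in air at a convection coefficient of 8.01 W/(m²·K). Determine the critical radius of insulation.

r_cr ≈ 20 mm

For a cylinder r_cr = k/h = 0.16/8.01
r_cr = 20 mm; since the bare radius (6.2 mm) is below r_cr, adding a thin layer of insulation will *increase* heat loss.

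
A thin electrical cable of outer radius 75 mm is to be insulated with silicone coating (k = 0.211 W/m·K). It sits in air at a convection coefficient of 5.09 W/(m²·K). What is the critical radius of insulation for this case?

r_cr ≈ 41.5 mm

For a cylinder r_cr = k/h = 0.211/5.09
r_cr = 41.5 mm; since the bare radius (75 mm) is above r_cr, any added insulation will reduce heat loss.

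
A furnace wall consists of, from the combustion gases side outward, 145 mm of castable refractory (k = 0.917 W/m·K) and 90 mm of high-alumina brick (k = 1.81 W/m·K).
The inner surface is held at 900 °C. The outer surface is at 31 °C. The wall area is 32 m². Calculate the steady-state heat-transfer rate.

Using the resistance-network approach (series):
R_castable refractory = L/(kA) = 0.145/(0.917×32) = 0.004941 K/W
R_high-alumina brick = L/(kA) = 0.09/(1.81×32) = 0.001554 K/W
R_total = 0.006495 K/W
Q = ΔT / R_total = 869 / 0.006495

Q ≈ 134000 W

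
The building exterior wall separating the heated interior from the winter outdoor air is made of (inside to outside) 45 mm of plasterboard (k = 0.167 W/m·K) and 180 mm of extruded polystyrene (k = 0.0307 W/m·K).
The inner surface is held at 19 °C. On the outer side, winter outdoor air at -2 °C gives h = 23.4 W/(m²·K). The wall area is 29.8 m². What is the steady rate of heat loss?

Q ≈ 101 W

Thermal resistances in series:
R_plasterboard = L/(kA) = 0.045/(0.167×29.8) = 0.009042 K/W
R_extruded polystyrene = L/(kA) = 0.18/(0.0307×29.8) = 0.1968 K/W
R_outer film = 1/(h_o·A) = 1/(23.4×29.8) = 0.001434 K/W
R_total = 0.2072 K/W
Q = ΔT / R_total = 21 / 0.2072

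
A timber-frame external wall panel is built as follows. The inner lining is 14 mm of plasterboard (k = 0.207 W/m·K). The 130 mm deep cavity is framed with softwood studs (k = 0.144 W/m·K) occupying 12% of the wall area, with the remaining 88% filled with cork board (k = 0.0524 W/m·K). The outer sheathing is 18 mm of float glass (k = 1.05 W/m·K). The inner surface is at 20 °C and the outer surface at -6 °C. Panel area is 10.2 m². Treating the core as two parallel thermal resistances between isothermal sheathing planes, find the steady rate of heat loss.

Sheathing layers in series; stud and cavity paths in parallel between them.
R_inner = 0.014/(0.207×10.2) = 0.006631 K/W
R_stud  = 0.13/(0.144×0.12×10.2) = 0.7376 K/W
R_cav   = 0.13/(0.0524×0.88×10.2) = 0.2764 K/W
1/R_core = 1/R_stud + 1/R_cav → R_core = 0.2011 K/W
R_outer = 0.018/(1.05×10.2) = 0.001681 K/W
R_total = 0.2094 K/W
Q = ΔT/R_total = 26/0.2094

Q ≈ 124 W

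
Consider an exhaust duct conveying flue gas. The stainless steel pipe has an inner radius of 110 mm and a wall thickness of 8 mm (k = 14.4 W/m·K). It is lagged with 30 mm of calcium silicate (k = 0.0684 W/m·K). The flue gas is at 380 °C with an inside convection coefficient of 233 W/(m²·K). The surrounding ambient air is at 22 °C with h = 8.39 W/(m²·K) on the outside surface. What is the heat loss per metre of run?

q′ ≈ 541 W/m

Treating each annulus and film as a series resistance:
R_inner film = 1/(h_i·2πr₁L) = 1/(233×2π×0.11×1) = 0.00621 K/W
R_stainless steel pipe wall = ln(118/110)/(2π×14.4×1) = 7.759×10^-4 K/W
R_calcium silicate = ln(148/118)/(2π×0.0684×1) = 0.5271 K/W
R_outer film = 1/(h_o·2πr_oL) = 1/(8.39×2π×0.148×1) = 0.1282 K/W
R_total = 0.6622 K/W
Q = ΔT/R_total = 358/0.6622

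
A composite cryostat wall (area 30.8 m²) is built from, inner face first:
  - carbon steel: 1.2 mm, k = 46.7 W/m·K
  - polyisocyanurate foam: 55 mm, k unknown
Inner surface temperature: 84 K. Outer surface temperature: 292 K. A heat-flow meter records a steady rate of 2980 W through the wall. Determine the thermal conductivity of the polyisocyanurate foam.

k ≈ 0.0256 W/(m·K)

Thermal resistances in series:
R_carbon steel = L/(kA) = 0.0012/(46.7×30.8) = 8.343×10^-7 K/W
Sum of known resistances R_other = 8.343×10^-7 K/W
Total R = ΔT/Q = 208/2980 = 0.0698 K/W
R_polyisocyanurate foam = R_total − R_other = 0.0698 K/W
k = L/(R·A) = 0.055/(0.0698×30.8)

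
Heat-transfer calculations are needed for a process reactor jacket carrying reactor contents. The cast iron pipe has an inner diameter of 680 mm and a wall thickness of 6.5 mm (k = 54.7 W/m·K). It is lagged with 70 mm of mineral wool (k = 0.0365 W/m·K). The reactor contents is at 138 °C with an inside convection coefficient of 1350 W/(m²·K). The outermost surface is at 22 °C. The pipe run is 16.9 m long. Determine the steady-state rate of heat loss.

Per-layer cylindrical resistances, series-summed:
R_inner film = 1/(h_i·2πr₁L) = 1/(1350×2π×0.34×16.9) = 2.052×10^-5 K/W
R_cast iron pipe wall = ln(346.5/340)/(2π×54.7×16.9) = 3.26×10^-6 K/W
R_mineral wool = ln(416.5/346.5)/(2π×0.0365×16.9) = 0.04748 K/W
R_total = 0.0475 K/W
Q = ΔT/R_total = 116/0.0475

Q ≈ 2440 W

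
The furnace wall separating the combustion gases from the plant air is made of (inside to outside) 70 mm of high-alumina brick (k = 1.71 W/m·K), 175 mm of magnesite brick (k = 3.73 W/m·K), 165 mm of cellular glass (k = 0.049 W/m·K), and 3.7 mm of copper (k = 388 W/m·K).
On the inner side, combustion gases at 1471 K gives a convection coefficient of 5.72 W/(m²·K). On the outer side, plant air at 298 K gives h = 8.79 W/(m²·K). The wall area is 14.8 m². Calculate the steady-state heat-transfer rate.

Model the wall as resistances in series:
R_inner film = 1/(h_i·A) = 1/(5.72×14.8) = 0.01181 K/W
R_high-alumina brick = L/(kA) = 0.07/(1.71×14.8) = 0.002766 K/W
R_magnesite brick = L/(kA) = 0.175/(3.73×14.8) = 0.00317 K/W
R_cellular glass = L/(kA) = 0.165/(0.049×14.8) = 0.2275 K/W
R_copper = L/(kA) = 0.0037/(388×14.8) = 6.443×10^-7 K/W
R_outer film = 1/(h_o·A) = 1/(8.79×14.8) = 0.007687 K/W
R_total = 0.253 K/W
Q = ΔT / R_total = 1173 / 0.253

Q ≈ 4640 W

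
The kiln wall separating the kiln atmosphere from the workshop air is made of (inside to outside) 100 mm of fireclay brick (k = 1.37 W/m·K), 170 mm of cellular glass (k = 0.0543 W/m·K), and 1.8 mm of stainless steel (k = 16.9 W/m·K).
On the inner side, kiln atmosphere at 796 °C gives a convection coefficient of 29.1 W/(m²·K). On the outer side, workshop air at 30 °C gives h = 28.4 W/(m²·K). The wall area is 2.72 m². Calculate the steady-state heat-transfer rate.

Using the resistance-network approach (series):
R_inner film = 1/(h_i·A) = 1/(29.1×2.72) = 0.01263 K/W
R_fireclay brick = L/(kA) = 0.1/(1.37×2.72) = 0.02684 K/W
R_cellular glass = L/(kA) = 0.17/(0.0543×2.72) = 1.151 K/W
R_stainless steel = L/(kA) = 0.0018/(16.9×2.72) = 3.916×10^-5 K/W
R_outer film = 1/(h_o·A) = 1/(28.4×2.72) = 0.01295 K/W
R_total = 1.203 K/W
Q = ΔT / R_total = 766 / 1.203

Q ≈ 636 W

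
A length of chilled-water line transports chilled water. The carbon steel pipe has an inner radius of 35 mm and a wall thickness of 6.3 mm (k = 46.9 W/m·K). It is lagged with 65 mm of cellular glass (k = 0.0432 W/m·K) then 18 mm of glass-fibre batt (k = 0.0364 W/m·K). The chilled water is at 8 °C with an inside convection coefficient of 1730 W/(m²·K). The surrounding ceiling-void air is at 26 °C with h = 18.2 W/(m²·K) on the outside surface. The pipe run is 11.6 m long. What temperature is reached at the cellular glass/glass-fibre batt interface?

T ≈ 22.8 °C

Radial resistances (cylindrical: R_cond = ln(r_o/r_i)/(2πkL), R_conv = 1/(h·2πrL)):
R_inner film = 1/(h_i·2πr₁L) = 1/(1730×2π×0.035×11.6) = 2.266×10^-4 K/W
R_carbon steel pipe wall = ln(41.3/35)/(2π×46.9×11.6) = 4.842×10^-5 K/W
R_cellular glass = ln(106.3/41.3)/(2π×0.0432×11.6) = 0.3003 K/W
R_glass-fibre batt = ln(124.3/106.3)/(2π×0.0364×11.6) = 0.05896 K/W
R_outer film = 1/(h_o·2πr_oL) = 1/(18.2×2π×0.1243×11.6) = 0.006065 K/W
R_total = 0.3656 K/W
Q = ΔT/R_total = 18/0.3656
Q = 49.2 W
T_interface = T_inner + Q·ΣR(inner→interface) = 8 + 49.2×0.3005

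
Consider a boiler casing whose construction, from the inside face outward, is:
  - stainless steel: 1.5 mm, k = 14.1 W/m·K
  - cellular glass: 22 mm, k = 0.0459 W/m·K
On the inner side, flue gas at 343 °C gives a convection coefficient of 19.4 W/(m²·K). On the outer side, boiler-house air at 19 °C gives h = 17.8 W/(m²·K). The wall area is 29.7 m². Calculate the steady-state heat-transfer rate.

Q ≈ 16400 W

Thermal resistances in series:
R_inner film = 1/(h_i·A) = 1/(19.4×29.7) = 0.001736 K/W
R_stainless steel = L/(kA) = 0.0015/(14.1×29.7) = 3.582×10^-6 K/W
R_cellular glass = L/(kA) = 0.022/(0.0459×29.7) = 0.01614 K/W
R_outer film = 1/(h_o·A) = 1/(17.8×29.7) = 0.001892 K/W
R_total = 0.01977 K/W
Q = ΔT / R_total = 324 / 0.01977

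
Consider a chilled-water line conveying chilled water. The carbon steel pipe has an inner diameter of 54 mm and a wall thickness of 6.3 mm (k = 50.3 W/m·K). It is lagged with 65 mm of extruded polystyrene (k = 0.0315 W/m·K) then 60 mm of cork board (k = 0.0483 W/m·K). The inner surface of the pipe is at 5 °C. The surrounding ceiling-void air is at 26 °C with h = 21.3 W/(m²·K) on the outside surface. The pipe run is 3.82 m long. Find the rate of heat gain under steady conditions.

Q ≈ 11.3 W

Radial resistances (cylindrical: R_cond = ln(r_o/r_i)/(2πkL), R_conv = 1/(h·2πrL)):
R_carbon steel pipe wall = ln(33.3/27)/(2π×50.3×3.82) = 1.737×10^-4 K/W
R_extruded polystyrene = ln(98.3/33.3)/(2π×0.0315×3.82) = 1.432 K/W
R_cork board = ln(158.3/98.3)/(2π×0.0483×3.82) = 0.411 K/W
R_outer film = 1/(h_o·2πr_oL) = 1/(21.3×2π×0.1583×3.82) = 0.01236 K/W
R_total = 1.855 K/W
Q = ΔT/R_total = 21/1.855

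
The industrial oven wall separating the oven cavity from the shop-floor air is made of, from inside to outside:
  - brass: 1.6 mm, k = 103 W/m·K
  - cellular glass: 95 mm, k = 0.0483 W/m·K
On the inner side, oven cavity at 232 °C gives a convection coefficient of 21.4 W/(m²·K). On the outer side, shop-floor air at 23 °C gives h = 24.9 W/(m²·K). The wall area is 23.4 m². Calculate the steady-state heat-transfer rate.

Using the resistance-network approach (series):
R_inner film = 1/(h_i·A) = 1/(21.4×23.4) = 0.001997 K/W
R_brass = L/(kA) = 0.0016/(103×23.4) = 6.638×10^-7 K/W
R_cellular glass = L/(kA) = 0.095/(0.0483×23.4) = 0.08405 K/W
R_outer film = 1/(h_o·A) = 1/(24.9×23.4) = 0.001716 K/W
R_total = 0.08777 K/W
Q = ΔT / R_total = 209 / 0.08777

Q ≈ 2380 W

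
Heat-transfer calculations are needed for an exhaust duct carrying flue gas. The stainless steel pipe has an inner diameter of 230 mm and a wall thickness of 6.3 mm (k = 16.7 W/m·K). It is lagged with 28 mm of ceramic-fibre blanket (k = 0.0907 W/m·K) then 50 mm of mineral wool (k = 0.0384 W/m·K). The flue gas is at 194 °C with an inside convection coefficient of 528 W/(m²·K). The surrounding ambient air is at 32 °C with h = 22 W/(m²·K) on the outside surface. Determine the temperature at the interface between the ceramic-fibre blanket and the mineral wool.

For a radial system each layer contributes R = ln(r_out/r_in)/(2πkL); films add R = 1/(hA).
R_inner film = 1/(h_i·2πr₁L) = 1/(528×2π×0.115×1) = 0.002621 K/W
R_stainless steel pipe wall = ln(121.3/115)/(2π×16.7×1) = 5.083×10^-4 K/W
R_ceramic-fibre blanket = ln(149.3/121.3)/(2π×0.0907×1) = 0.3644 K/W
R_mineral wool = ln(199.3/149.3)/(2π×0.0384×1) = 1.197 K/W
R_outer film = 1/(h_o·2πr_oL) = 1/(22×2π×0.1993×1) = 0.0363 K/W
R_total = 1.601 K/W
Q = ΔT/R_total = 162/1.601
Q = 101 W/m
T_interface = T_inner − Q·ΣR(inner→interface) = 194 − 101×0.3676

T ≈ 157 °C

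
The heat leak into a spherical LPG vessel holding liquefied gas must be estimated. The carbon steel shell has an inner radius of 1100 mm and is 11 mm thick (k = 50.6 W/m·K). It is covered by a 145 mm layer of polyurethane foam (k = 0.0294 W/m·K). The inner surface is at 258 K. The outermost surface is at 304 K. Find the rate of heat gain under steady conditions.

Q ≈ 164 W

Spherical conduction: R = (1/r_in − 1/r_out)/(4πk) per layer; series-sum.
R_carbon steel shell = (1/1.1 − 1/1.111)/(4π×50.6) = 1.416×10^-5 K/W
R_polyurethane foam = (1/1.111 − 1/1.256)/(4π×0.0294) = 0.2813 K/W
R_total = 0.2813 K/W
Q = ΔT/R_total = 46/0.2813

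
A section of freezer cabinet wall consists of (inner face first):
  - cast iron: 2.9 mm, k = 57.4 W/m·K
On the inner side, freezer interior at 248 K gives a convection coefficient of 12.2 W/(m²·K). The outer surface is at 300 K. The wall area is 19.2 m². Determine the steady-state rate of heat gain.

Thermal resistances in series:
R_inner film = 1/(h_i·A) = 1/(12.2×19.2) = 0.004269 K/W
R_cast iron = L/(kA) = 0.0029/(57.4×19.2) = 2.631×10^-6 K/W
R_total = 0.004272 K/W
Q = ΔT / R_total = 52 / 0.004272

Q ≈ 12200 W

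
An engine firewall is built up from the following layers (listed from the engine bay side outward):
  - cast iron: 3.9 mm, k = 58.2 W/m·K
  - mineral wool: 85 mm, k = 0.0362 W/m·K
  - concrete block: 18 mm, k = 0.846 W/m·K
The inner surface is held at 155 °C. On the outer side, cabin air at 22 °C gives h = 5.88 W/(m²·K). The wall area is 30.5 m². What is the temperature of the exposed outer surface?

Series thermal resistances:
R_cast iron = L/(kA) = 0.0039/(58.2×30.5) = 2.197×10^-6 K/W
R_mineral wool = L/(kA) = 0.085/(0.0362×30.5) = 0.07699 K/W
R_concrete block = L/(kA) = 0.018/(0.846×30.5) = 6.976×10^-4 K/W
R_outer film = 1/(h_o·A) = 1/(5.88×30.5) = 0.005576 K/W
R_total = 0.08326 K/W;  Q = ΔT/R_total = 133/0.08326 = 1597 W
T_interface = T_inner − Q·ΣR(inner→interface) = 155 − 1600×0.07769

T ≈ 30.9 °C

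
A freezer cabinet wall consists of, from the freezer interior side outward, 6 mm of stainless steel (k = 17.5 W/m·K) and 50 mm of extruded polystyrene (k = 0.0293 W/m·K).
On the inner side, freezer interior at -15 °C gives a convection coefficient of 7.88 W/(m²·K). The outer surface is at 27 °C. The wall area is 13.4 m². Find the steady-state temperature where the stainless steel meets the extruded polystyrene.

T ≈ -12.1 °C

Model the wall as resistances in series:
R_inner film = 1/(h_i·A) = 1/(7.88×13.4) = 0.00947 K/W
R_stainless steel = L/(kA) = 0.006/(17.5×13.4) = 2.559×10^-5 K/W
R_extruded polystyrene = L/(kA) = 0.05/(0.0293×13.4) = 0.1273 K/W
R_total = 0.1368 K/W;  Q = ΔT/R_total = 42/0.1368 = 306.9 W
T_interface = T_inner + Q·ΣR(inner→interface) = -15 + 307×0.009496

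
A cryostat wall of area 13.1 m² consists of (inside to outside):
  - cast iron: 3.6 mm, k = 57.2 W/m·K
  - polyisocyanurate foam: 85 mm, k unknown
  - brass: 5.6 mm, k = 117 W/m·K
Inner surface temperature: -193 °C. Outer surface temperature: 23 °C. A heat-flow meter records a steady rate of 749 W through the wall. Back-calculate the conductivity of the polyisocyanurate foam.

k ≈ 0.0225 W/(m·K)

Thermal resistances in series:
R_cast iron = L/(kA) = 0.0036/(57.2×13.1) = 4.804×10^-6 K/W
R_brass = L/(kA) = 0.0056/(117×13.1) = 3.654×10^-6 K/W
Sum of known resistances R_other = 8.458×10^-6 K/W
Total R = ΔT/Q = 216/749 = 0.2884 K/W
R_polyisocyanurate foam = R_total − R_other = 0.2884 K/W
k = L/(R·A) = 0.085/(0.2884×13.1)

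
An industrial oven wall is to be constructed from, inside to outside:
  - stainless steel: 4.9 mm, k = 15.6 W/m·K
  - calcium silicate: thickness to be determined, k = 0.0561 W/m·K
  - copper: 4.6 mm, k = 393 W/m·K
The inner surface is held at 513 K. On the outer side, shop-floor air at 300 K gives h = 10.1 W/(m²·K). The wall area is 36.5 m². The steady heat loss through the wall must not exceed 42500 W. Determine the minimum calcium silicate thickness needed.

Using the resistance-network approach (series):
R_stainless steel = L/(kA) = 0.0049/(15.6×36.5) = 8.606×10^-6 K/W
R_copper = L/(kA) = 0.0046/(393×36.5) = 3.207×10^-7 K/W
R_outer film = 1/(h_o·A) = 1/(10.1×36.5) = 0.002713 K/W
Sum of the known resistances R_other = 0.002722 K/W
Required total resistance R_tot = ΔT/Q_allow = 213/42500 = 0.005012 K/W
R_calcium silicate = R_tot − R_other = 0.00229 K/W
L = R·k·A = 0.00229×0.0561×36.5

L ≈ 4.69 mm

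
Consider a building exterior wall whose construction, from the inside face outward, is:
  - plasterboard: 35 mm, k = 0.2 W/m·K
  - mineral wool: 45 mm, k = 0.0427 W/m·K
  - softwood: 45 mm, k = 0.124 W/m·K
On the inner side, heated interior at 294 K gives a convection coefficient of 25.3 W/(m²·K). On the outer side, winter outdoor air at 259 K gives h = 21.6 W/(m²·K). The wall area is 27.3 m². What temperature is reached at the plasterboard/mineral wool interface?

T ≈ 290 K

Series thermal resistances:
R_inner film = 1/(h_i·A) = 1/(25.3×27.3) = 0.001448 K/W
R_plasterboard = L/(kA) = 0.035/(0.2×27.3) = 0.00641 K/W
R_mineral wool = L/(kA) = 0.045/(0.0427×27.3) = 0.0386 K/W
R_softwood = L/(kA) = 0.045/(0.124×27.3) = 0.01329 K/W
R_outer film = 1/(h_o·A) = 1/(21.6×27.3) = 0.001696 K/W
R_total = 0.06145 K/W;  Q = ΔT/R_total = 35/0.06145 = 569.6 W
T_interface = T_inner − Q·ΣR(inner→interface) = 294 − 570×0.007858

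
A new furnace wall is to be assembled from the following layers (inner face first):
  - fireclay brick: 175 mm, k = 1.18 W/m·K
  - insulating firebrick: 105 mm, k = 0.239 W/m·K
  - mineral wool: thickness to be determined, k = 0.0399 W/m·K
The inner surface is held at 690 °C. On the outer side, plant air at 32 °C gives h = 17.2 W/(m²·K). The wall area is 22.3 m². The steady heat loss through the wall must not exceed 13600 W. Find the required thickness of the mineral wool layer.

Using the resistance-network approach (series):
R_fireclay brick = L/(kA) = 0.175/(1.18×22.3) = 0.00665 K/W
R_insulating firebrick = L/(kA) = 0.105/(0.239×22.3) = 0.0197 K/W
R_outer film = 1/(h_o·A) = 1/(17.2×22.3) = 0.002607 K/W
Sum of the known resistances R_other = 0.02896 K/W
Required total resistance R_tot = ΔT/Q_allow = 658/13600 = 0.04838 K/W
R_mineral wool = R_tot − R_other = 0.01942 K/W
L = R·k·A = 0.01942×0.0399×22.3

L ≈ 17.3 mm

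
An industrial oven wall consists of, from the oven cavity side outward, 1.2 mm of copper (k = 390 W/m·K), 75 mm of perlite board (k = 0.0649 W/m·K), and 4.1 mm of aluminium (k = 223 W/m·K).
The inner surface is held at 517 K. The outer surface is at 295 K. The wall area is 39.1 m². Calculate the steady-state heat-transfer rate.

Model the wall as resistances in series:
R_copper = L/(kA) = 0.0012/(390×39.1) = 7.869×10^-8 K/W
R_perlite board = L/(kA) = 0.075/(0.0649×39.1) = 0.02956 K/W
R_aluminium = L/(kA) = 0.0041/(223×39.1) = 4.702×10^-7 K/W
R_total = 0.02956 K/W
Q = ΔT / R_total = 222 / 0.02956

Q ≈ 7510 W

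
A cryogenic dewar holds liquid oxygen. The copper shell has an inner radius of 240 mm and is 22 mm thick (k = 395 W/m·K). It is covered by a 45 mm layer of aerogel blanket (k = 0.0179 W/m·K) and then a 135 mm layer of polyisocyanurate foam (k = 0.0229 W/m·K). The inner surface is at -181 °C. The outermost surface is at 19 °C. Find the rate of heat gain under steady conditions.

Q ≈ 33.6 W

Each spherical layer contributes R = (1/r_i − 1/r_o)/(4πk):
R_copper shell = (1/0.24 − 1/0.262)/(4π×395) = 7.049×10^-5 K/W
R_aerogel blanket = (1/0.262 − 1/0.307)/(4π×0.0179) = 2.487 K/W
R_polyisocyanurate foam = (1/0.307 − 1/0.442)/(4π×0.0229) = 3.457 K/W
R_total = 5.944 K/W
Q = ΔT/R_total = 200/5.944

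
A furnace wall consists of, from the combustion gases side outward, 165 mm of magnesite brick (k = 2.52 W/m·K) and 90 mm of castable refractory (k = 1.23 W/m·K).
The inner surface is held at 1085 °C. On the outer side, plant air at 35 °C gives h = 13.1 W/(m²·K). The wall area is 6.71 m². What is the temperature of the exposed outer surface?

T ≈ 408 °C

Thermal resistances in series:
R_magnesite brick = L/(kA) = 0.165/(2.52×6.71) = 0.009758 K/W
R_castable refractory = L/(kA) = 0.09/(1.23×6.71) = 0.0109 K/W
R_outer film = 1/(h_o·A) = 1/(13.1×6.71) = 0.01138 K/W
R_total = 0.03204 K/W;  Q = ΔT/R_total = 1050/0.03204 = 32770 W
T_interface = T_inner − Q·ΣR(inner→interface) = 1085 − 32800×0.02066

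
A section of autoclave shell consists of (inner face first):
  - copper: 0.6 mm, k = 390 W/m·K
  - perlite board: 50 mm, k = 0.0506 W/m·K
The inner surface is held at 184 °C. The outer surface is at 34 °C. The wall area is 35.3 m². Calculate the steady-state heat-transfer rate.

Q ≈ 5360 W

Treating each layer as a thermal resistance in series:
R_copper = L/(kA) = 0.0006/(390×35.3) = 4.358×10^-8 K/W
R_perlite board = L/(kA) = 0.05/(0.0506×35.3) = 0.02799 K/W
R_total = 0.02799 K/W
Q = ΔT / R_total = 150 / 0.02799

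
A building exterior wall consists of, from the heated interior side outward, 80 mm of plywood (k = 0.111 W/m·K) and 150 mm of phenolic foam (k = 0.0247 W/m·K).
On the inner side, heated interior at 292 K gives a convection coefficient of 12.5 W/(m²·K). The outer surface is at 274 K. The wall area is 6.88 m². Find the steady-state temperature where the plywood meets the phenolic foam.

Using the resistance-network approach (series):
R_inner film = 1/(h_i·A) = 1/(12.5×6.88) = 0.01163 K/W
R_plywood = L/(kA) = 0.08/(0.111×6.88) = 0.1048 K/W
R_phenolic foam = L/(kA) = 0.15/(0.0247×6.88) = 0.8827 K/W
R_total = 0.9991 K/W;  Q = ΔT/R_total = 18/0.9991 = 18.02 W
T_interface = T_inner − Q·ΣR(inner→interface) = 292 − 18×0.1164

T ≈ 290 K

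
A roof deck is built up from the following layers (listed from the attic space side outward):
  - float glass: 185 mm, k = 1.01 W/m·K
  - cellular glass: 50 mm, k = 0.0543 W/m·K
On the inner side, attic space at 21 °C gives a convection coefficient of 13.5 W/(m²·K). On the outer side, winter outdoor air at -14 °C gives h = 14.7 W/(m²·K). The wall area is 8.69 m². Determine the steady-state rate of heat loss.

Q ≈ 244 W

Thermal resistances in series:
R_inner film = 1/(h_i·A) = 1/(13.5×8.69) = 0.008524 K/W
R_float glass = L/(kA) = 0.185/(1.01×8.69) = 0.02108 K/W
R_cellular glass = L/(kA) = 0.05/(0.0543×8.69) = 0.106 K/W
R_outer film = 1/(h_o·A) = 1/(14.7×8.69) = 0.007828 K/W
R_total = 0.1434 K/W
Q = ΔT / R_total = 35 / 0.1434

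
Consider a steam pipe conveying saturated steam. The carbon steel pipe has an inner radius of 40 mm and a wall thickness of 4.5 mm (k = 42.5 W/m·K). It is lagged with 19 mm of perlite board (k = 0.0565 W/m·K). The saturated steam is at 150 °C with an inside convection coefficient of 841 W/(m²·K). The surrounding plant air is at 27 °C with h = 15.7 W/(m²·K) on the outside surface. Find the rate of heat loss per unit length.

Cylindrical conduction, so R = ln(r₂/r₁)/(2πkL) per layer, in series:
R_inner film = 1/(h_i·2πr₁L) = 1/(841×2π×0.04×1) = 0.004731 K/W
R_carbon steel pipe wall = ln(44.5/40)/(2π×42.5×1) = 3.992×10^-4 K/W
R_perlite board = ln(63.5/44.5)/(2π×0.0565×1) = 1.002 K/W
R_outer film = 1/(h_o·2πr_oL) = 1/(15.7×2π×0.0635×1) = 0.1596 K/W
R_total = 1.166 K/W
Q = ΔT/R_total = 123/1.166

q′ ≈ 105 W/m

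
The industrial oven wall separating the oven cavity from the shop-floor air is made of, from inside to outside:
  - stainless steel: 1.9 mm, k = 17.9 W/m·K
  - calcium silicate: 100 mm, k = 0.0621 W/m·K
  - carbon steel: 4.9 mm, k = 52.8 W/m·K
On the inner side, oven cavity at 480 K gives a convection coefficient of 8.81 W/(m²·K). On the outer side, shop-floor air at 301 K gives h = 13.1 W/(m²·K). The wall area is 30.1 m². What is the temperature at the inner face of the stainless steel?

T ≈ 469 K

Using the resistance-network approach (series):
R_inner film = 1/(h_i·A) = 1/(8.81×30.1) = 0.003771 K/W
R_stainless steel = L/(kA) = 0.0019/(17.9×30.1) = 3.526×10^-6 K/W
R_calcium silicate = L/(kA) = 0.1/(0.0621×30.1) = 0.0535 K/W
R_carbon steel = L/(kA) = 0.0049/(52.8×30.1) = 3.083×10^-6 K/W
R_outer film = 1/(h_o·A) = 1/(13.1×30.1) = 0.002536 K/W
R_total = 0.05981 K/W;  Q = ΔT/R_total = 179/0.05981 = 2993 W
T_interface = T_inner − Q·ΣR(inner→interface) = 480 − 2990×0.003771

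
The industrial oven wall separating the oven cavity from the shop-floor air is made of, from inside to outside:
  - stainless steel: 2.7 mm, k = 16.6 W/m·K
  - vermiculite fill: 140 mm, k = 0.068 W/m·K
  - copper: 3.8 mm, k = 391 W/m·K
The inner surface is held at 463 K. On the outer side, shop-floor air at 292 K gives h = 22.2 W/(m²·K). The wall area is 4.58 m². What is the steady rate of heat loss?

Q ≈ 372 W

Series thermal resistances:
R_stainless steel = L/(kA) = 0.0027/(16.6×4.58) = 3.551×10^-5 K/W
R_vermiculite fill = L/(kA) = 0.14/(0.068×4.58) = 0.4495 K/W
R_copper = L/(kA) = 0.0038/(391×4.58) = 2.122×10^-6 K/W
R_outer film = 1/(h_o·A) = 1/(22.2×4.58) = 0.009835 K/W
R_total = 0.4594 K/W
Q = ΔT / R_total = 171 / 0.4594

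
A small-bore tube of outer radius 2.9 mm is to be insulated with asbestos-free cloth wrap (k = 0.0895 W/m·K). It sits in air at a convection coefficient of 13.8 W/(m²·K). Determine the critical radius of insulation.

r_cr ≈ 6.49 mm

For a cylinder r_cr = k/h = 0.0895/13.8
r_cr = 6.49 mm; since the bare radius (2.9 mm) is below r_cr, adding a thin layer of insulation will *increase* heat loss.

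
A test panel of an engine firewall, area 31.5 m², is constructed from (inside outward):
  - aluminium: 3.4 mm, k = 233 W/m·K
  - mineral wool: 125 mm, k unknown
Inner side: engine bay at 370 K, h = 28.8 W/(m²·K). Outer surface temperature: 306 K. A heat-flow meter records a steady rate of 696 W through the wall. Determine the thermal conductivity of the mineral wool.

Using the resistance-network approach (series):
R_inner film = 1/(h_i·A) = 1/(28.8×31.5) = 0.001102 K/W
R_aluminium = L/(kA) = 0.0034/(233×31.5) = 4.632×10^-7 K/W
Sum of known resistances R_other = 0.001103 K/W
Total R = ΔT/Q = 64/696 = 0.09195 K/W
R_mineral wool = R_total − R_other = 0.09085 K/W
k = L/(R·A) = 0.125/(0.09085×31.5)

k ≈ 0.0437 W/(m·K)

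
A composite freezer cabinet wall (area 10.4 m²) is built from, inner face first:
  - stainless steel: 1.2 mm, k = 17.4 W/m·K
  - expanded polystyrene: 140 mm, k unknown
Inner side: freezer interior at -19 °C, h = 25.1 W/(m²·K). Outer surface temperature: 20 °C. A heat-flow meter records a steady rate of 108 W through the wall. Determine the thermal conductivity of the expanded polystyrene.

k ≈ 0.0377 W/(m·K)

Using the resistance-network approach (series):
R_inner film = 1/(h_i·A) = 1/(25.1×10.4) = 0.003831 K/W
R_stainless steel = L/(kA) = 0.0012/(17.4×10.4) = 6.631×10^-6 K/W
Sum of known resistances R_other = 0.003837 K/W
Total R = ΔT/Q = 39/108 = 0.3611 K/W
R_expanded polystyrene = R_total − R_other = 0.3573 K/W
k = L/(R·A) = 0.14/(0.3573×10.4)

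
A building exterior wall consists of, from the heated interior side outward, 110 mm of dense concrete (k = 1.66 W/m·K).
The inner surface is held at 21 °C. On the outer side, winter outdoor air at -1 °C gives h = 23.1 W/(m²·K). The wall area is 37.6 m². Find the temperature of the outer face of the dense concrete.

Using the resistance-network approach (series):
R_dense concrete = L/(kA) = 0.11/(1.66×37.6) = 0.001762 K/W
R_outer film = 1/(h_o·A) = 1/(23.1×37.6) = 0.001151 K/W
R_total = 0.002914 K/W;  Q = ΔT/R_total = 22/0.002914 = 7551 W
T_interface = T_inner − Q·ΣR(inner→interface) = 21 − 7550×0.001762

T ≈ 7.69 °C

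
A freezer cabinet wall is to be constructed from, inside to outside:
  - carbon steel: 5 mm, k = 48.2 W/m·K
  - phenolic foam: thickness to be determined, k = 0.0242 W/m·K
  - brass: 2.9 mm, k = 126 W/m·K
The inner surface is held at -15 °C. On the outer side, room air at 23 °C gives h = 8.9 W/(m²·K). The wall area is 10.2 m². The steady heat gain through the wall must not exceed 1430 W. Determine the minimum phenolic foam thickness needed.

Using the resistance-network approach (series):
R_carbon steel = L/(kA) = 0.005/(48.2×10.2) = 1.017×10^-5 K/W
R_brass = L/(kA) = 0.0029/(126×10.2) = 2.256×10^-6 K/W
R_outer film = 1/(h_o·A) = 1/(8.9×10.2) = 0.01102 K/W
Sum of the known resistances R_other = 0.01103 K/W
Required total resistance R_tot = ΔT/Q_allow = 38/1430 = 0.02657 K/W
R_phenolic foam = R_tot − R_other = 0.01555 K/W
L = R·k·A = 0.01555×0.0242×10.2

L ≈ 3.84 mm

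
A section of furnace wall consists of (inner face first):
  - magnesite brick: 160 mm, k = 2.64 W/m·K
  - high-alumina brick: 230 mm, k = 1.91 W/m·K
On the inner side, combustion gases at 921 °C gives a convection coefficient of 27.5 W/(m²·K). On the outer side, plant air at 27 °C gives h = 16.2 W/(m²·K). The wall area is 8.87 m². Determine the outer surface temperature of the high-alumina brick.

Model the wall as resistances in series:
R_inner film = 1/(h_i·A) = 1/(27.5×8.87) = 0.0041 K/W
R_magnesite brick = L/(kA) = 0.16/(2.64×8.87) = 0.006833 K/W
R_high-alumina brick = L/(kA) = 0.23/(1.91×8.87) = 0.01358 K/W
R_outer film = 1/(h_o·A) = 1/(16.2×8.87) = 0.006959 K/W
R_total = 0.03147 K/W;  Q = ΔT/R_total = 894/0.03147 = 28410 W
T_interface = T_inner − Q·ΣR(inner→interface) = 921 − 28400×0.02451

T ≈ 225 °C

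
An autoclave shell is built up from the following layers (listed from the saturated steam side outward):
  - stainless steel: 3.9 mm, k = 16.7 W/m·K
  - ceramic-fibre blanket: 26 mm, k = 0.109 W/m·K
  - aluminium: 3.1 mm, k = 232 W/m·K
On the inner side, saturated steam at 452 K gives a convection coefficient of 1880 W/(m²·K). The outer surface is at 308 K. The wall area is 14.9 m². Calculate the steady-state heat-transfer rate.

Treating each layer as a thermal resistance in series:
R_inner film = 1/(h_i·A) = 1/(1880×14.9) = 3.57×10^-5 K/W
R_stainless steel = L/(kA) = 0.0039/(16.7×14.9) = 1.567×10^-5 K/W
R_ceramic-fibre blanket = L/(kA) = 0.026/(0.109×14.9) = 0.01601 K/W
R_aluminium = L/(kA) = 0.0031/(232×14.9) = 8.968×10^-7 K/W
R_total = 0.01606 K/W
Q = ΔT / R_total = 144 / 0.01606

Q ≈ 8970 W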